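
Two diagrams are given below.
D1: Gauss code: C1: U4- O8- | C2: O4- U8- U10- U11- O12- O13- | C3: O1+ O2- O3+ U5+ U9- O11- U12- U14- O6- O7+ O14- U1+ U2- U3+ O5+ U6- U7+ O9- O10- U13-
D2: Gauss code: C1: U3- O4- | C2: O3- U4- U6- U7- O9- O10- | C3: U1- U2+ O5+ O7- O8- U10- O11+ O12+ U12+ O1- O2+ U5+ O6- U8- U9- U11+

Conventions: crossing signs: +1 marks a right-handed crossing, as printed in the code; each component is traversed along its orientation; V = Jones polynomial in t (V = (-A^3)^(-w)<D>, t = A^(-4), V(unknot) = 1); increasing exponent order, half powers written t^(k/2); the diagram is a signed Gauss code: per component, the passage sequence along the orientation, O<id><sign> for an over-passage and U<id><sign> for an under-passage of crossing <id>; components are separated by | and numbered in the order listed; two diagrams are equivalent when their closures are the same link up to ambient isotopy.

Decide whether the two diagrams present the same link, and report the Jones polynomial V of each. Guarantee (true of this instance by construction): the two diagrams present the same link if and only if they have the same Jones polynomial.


same link: yes
V(D1) = t^-7 + 2t^-5 - t^-4 + 2t^-3 - t^-2 + t^-1  [14 crossings, <D> = A^-14 - A^-10 + 2A^-6 - A^-2 + 2A^2 + A^10, w = -6]
V(D2) = t^-7 + 2t^-5 - t^-4 + 2t^-3 - t^-2 + t^-1  (w -4, c 12, <D> = A^-8 - A^-4 + 2 - A^4 + 2A^8 + A^16)
note: Reidemeister moves carry D1 (14 crossings) to D2 (12)


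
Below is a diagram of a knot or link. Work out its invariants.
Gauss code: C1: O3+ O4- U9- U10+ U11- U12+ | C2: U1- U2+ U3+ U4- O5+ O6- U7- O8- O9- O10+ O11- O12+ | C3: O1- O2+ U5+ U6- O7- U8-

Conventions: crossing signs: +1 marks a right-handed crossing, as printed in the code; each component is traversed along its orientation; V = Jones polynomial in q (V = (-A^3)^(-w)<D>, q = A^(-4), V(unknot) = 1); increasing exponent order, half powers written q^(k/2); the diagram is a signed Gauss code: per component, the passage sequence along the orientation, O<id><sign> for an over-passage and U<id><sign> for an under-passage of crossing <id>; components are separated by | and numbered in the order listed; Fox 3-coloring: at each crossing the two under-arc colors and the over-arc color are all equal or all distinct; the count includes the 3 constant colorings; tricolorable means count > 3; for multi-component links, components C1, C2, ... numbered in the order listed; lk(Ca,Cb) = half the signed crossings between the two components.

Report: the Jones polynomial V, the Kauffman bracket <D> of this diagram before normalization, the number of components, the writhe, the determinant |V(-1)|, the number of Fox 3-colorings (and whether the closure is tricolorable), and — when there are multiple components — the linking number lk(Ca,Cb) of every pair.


V = q^-3 + q^-2 + q^-1 + 1
<D> = A^-6 + A^-2 + A^2 + A^6 (w = -2)
3 components over 12 crossings, w = -2
lk(C1,C2): 0
lk(C1,C3) = 0
linking number lk(C2,C3) = -1
9 Fox colorings among 3^12, |V(-1)| = 0: tricolorable
why: span 3 respects span(V) <= c + mu - 1 = 14 for this 3-component diagram


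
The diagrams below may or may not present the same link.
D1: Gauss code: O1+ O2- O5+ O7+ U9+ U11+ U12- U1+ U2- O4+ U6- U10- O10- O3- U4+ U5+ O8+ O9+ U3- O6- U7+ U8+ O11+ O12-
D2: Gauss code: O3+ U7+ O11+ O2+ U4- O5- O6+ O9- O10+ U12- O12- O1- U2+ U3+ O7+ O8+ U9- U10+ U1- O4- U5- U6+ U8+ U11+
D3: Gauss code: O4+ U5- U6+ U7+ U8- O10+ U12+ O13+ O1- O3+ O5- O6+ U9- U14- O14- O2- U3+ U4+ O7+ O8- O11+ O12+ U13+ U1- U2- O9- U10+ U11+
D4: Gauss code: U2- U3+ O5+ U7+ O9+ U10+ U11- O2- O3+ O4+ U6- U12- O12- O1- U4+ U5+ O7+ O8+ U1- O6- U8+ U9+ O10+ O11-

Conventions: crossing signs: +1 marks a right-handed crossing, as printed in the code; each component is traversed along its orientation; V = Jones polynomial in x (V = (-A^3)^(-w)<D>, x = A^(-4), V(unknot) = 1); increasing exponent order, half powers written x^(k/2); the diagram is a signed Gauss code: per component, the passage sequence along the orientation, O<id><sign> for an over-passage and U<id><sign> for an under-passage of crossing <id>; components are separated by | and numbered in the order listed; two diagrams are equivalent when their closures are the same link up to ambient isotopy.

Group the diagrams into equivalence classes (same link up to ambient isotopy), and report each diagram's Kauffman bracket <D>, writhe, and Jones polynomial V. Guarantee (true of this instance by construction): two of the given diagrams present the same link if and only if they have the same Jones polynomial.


equivalence classes: {D1, D2, D3, D4}
D1 (bracket A^-14 - 2A^-10 + 2A^-6 - 2A^-2 + 2A^2 - A^6 + A^10; 12 crossings at w = +2): V = x^-1 - 1 + 2x - 2x^2 + 2x^3 - 2x^4 + x^5
V(D2) = x^-1 - 1 + 2x - 2x^2 + 2x^3 - 2x^4 + x^5  [12 crossings, <D> = A^-14 - 2A^-10 + 2A^-6 - 2A^-2 + 2A^2 - A^6 + A^10, w = +2]
V(D3) = x^-1 - 1 + 2x - 2x^2 + 2x^3 - 2x^4 + x^5  (w +2, c 14, <D> = A^-14 - 2A^-10 + 2A^-6 - 2A^-2 + 2A^2 - A^6 + A^10)
D4 (bracket A^-14 - 2A^-10 + 2A^-6 - 2A^-2 + 2A^2 - A^6 + A^10; 12 crossings at w = +2): V = x^-1 - 1 + 2x - 2x^2 + 2x^3 - 2x^4 + x^5
observation: all 4 diagrams share one V(x), hence one class


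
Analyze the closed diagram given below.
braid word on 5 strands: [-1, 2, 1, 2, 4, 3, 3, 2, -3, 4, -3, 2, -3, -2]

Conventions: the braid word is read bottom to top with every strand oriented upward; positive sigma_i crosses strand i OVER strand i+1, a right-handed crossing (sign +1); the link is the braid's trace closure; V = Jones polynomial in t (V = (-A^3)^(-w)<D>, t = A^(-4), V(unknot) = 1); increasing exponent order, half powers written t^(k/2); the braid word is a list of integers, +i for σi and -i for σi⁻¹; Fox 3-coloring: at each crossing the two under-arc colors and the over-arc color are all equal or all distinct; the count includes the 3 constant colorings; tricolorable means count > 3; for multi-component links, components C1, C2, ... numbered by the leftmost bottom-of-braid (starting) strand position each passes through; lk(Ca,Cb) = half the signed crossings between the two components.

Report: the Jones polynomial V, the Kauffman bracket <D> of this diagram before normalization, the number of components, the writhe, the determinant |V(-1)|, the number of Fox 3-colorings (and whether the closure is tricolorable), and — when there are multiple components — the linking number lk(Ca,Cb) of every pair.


V(t) = 2 - t + t^2 - 2t^3 + t^4 - t^5 + t^6
bracket: A^-12 - A^-8 + A^-4 - 2 + A^4 - A^8 + 2A^12, w = +4
1 component, writhe +4, over 14 crossings
det 9, colorings 27 of 3^14 — tricolorable
observation: w = +4 shifts under R1 moves; the (-A^3)^(-4) factor cancels that in V


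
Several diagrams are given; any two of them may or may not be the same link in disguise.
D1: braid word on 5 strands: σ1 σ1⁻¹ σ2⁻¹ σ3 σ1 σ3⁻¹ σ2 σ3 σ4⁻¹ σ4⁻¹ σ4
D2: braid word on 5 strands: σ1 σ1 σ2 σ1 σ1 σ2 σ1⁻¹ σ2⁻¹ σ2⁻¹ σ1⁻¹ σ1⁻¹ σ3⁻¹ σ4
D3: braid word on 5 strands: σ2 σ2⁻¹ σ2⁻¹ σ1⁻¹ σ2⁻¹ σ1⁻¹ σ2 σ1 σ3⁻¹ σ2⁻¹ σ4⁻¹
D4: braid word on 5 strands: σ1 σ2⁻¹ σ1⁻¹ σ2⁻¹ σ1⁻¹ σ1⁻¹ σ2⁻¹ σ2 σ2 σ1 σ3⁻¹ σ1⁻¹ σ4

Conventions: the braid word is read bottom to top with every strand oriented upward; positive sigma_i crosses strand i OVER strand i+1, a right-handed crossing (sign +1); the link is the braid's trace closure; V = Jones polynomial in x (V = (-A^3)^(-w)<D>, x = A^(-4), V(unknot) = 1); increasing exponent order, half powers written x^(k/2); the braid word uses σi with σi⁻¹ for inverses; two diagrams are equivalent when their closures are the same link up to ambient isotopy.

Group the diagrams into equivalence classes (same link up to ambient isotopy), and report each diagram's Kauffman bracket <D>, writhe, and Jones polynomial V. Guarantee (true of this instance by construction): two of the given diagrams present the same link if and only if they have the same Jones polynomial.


equivalence classes: {D1} | {D2} | {D3, D4}
D1 (bracket A + A^5; 11 crossings at w = +1): V = -x^(-1/2) - x^(1/2)
V(D2) = -x^(1/2) - x^(5/2)  (w +1, c 13, <D> = A^-7 + A)
V(D3) = x^(-9/2) - x^(-5/2) - x^(-3/2) - x^(-1/2)  [11 crossings, <D> = A^-13 + A^-9 + A^-5 - A^3, w = -5]
V(D4) = x^(-9/2) - x^(-5/2) - x^(-3/2) - x^(-1/2)  (w -3, c 13, <D> = A^-7 + A^-3 + A - A^9)
key observation: 3 classes among 4 diagrams; unequal V(x) rules out equality


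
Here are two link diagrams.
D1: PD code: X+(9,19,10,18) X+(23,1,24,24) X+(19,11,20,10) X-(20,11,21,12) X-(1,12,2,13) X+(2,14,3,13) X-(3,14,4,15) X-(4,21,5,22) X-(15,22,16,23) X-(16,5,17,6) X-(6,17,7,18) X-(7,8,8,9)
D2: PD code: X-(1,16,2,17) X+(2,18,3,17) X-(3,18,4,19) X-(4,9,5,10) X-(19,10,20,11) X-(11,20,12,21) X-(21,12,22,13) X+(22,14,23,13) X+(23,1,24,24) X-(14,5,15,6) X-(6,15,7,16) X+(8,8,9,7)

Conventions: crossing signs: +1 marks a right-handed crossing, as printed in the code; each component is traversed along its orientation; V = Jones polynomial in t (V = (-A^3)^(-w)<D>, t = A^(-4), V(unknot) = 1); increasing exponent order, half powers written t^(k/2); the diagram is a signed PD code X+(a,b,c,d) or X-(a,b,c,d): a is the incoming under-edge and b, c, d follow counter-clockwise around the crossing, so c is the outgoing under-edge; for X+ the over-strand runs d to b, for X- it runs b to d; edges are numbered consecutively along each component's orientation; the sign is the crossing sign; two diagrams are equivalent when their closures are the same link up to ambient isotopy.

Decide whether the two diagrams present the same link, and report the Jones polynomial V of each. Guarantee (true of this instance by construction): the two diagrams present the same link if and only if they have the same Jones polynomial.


equivalent: no
V(D1) = -t^-4 + t^-3 + t^-1  (w -4, c 12, <D> = A^-8 + 1 - A^4)
V(D2) = -t^-7 + t^-6 - t^-5 + t^-4 + t^-2  (w -4, c 12, <D> = A^-4 + A^4 - A^8 + A^12 - A^16)
why: 2 classes among 2 diagrams; unequal V(t) rules out equality


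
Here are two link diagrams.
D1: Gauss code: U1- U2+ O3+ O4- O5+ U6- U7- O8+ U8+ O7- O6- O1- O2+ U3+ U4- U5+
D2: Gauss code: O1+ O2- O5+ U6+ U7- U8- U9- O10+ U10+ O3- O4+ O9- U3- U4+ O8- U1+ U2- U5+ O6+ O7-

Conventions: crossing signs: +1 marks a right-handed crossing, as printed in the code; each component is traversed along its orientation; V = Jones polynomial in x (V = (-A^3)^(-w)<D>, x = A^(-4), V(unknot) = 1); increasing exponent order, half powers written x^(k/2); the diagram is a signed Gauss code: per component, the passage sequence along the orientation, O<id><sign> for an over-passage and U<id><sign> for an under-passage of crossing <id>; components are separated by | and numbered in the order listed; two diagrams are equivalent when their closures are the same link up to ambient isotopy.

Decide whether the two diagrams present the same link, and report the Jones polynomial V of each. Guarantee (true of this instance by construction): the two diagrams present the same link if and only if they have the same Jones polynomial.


equivalent: yes
V(D1) = 1  (w 0, c 8, <D> = 1)
D2 (bracket 1; 10 crossings at w = 0): V = 1
why: all 2 diagrams share one V(x), hence one class


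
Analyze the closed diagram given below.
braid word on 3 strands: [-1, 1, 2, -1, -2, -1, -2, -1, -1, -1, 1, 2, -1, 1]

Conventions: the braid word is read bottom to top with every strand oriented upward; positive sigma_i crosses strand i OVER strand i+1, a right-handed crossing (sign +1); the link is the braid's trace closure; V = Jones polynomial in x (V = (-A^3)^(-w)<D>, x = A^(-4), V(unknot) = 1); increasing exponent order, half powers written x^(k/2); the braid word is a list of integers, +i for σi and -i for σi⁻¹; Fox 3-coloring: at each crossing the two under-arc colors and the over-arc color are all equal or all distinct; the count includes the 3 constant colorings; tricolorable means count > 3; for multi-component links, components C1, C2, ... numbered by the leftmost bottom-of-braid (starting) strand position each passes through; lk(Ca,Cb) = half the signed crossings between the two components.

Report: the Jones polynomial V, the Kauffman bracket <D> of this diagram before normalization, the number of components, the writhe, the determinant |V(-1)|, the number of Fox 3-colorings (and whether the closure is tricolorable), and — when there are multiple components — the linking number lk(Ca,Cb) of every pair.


Jones polynomial: V(x) = -x^-6 + x^-5 - x^-4 + 2x^-3 - x^-2 + x^-1
<D> = A^-8 - A^-4 + 2 - A^4 + A^8 - A^12; writhe -4
components 1, writhe -4 (14 crossings)
3-colorings: 3 of 3^14, det 7 — not tricolorable
note: the span of V is 5, forcing >= 5 crossings in any diagram


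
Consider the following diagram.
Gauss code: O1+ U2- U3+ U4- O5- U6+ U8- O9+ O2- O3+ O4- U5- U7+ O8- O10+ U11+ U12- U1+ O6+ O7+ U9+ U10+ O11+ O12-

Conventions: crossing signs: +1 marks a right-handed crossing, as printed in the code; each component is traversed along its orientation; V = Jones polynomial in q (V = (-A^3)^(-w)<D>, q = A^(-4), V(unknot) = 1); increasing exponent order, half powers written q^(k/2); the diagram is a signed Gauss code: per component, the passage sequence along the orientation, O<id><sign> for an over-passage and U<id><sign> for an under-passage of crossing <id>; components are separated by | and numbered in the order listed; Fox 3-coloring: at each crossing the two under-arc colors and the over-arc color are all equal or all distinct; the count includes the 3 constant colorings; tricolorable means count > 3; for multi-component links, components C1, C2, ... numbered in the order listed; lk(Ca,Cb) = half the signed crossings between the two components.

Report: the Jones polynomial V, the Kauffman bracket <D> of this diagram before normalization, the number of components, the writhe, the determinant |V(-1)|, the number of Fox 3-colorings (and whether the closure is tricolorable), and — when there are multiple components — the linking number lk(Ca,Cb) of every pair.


V = -q^-1 + 2 - q + 2q^2 - q^3 + q^4 - q^5
<D> = -A^-14 + A^-10 - A^-6 + 2A^-2 - A^2 + 2A^6 - A^10 (w = +2)
1 component over 12 crossings, w = +2
9 Fox colorings among 3^12, |V(-1)| = 9: tricolorable
why: the span of V is 6, forcing >= 6 crossings in any diagram


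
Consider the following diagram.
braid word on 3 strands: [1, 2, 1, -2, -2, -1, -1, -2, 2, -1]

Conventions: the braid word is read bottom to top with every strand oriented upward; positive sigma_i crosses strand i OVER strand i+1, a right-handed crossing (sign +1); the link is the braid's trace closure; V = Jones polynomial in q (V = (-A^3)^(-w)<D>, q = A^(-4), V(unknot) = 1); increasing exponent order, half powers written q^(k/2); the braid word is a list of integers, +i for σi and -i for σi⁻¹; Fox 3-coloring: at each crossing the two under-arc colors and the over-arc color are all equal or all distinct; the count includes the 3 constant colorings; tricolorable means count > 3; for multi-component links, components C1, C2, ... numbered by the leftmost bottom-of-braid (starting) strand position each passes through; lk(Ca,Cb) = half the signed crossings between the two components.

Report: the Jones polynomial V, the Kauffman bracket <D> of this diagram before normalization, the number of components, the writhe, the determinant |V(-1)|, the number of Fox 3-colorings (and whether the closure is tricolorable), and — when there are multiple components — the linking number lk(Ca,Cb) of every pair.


V = -q^-4 + q^-3 + q^-1
<D> = A^-2 + A^6 - A^10 (w = -2)
1 component over 10 crossings, w = -2
9 Fox colorings among 3^10, |V(-1)| = 3: tricolorable
why: w = -2 shifts under R1 moves; the (-A^3)^(2) factor cancels that in V


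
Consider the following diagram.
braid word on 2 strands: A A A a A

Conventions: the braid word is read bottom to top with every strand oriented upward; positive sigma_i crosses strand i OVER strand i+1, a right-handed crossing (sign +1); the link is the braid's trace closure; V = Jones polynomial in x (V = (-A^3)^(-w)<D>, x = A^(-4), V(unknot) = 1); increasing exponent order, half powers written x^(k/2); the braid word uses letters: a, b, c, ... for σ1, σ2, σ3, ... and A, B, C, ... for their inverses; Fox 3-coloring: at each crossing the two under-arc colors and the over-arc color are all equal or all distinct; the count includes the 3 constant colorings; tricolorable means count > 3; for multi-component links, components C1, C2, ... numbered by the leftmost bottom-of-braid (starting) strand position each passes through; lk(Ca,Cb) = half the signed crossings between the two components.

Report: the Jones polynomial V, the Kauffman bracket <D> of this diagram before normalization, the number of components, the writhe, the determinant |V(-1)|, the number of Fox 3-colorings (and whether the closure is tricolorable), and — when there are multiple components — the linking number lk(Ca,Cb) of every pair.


V(x) = -x^-4 + x^-3 + x^-1
bracket: -A^-5 - A^3 + A^7, w = -3
1 component, writhe -3, over 5 crossings
det 3, colorings 9 of 3^5 — tricolorable
observation: a (2,3) torus form — a single generator 3 times


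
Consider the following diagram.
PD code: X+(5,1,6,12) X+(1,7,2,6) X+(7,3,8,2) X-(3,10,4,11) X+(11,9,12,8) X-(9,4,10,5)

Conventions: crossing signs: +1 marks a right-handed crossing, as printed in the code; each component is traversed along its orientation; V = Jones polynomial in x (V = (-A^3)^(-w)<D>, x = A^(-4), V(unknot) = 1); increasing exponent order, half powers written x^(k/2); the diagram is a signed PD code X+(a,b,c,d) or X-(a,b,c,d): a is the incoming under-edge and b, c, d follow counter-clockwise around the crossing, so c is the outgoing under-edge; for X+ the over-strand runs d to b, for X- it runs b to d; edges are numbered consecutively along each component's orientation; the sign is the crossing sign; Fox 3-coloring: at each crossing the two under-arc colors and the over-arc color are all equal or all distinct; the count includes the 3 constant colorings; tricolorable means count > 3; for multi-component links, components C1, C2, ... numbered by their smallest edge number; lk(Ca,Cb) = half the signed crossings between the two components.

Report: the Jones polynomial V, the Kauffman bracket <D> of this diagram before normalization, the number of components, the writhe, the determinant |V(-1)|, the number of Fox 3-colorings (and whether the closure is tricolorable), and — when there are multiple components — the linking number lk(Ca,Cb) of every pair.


V = x^-1 - 1 + 2x - 2x^2 + 2x^3 - 2x^4 + x^5
<D> = A^-14 - 2A^-10 + 2A^-6 - 2A^-2 + 2A^2 - A^6 + A^10 (w = +2)
1 component over 6 crossings, w = +2
3 Fox colorings among 3^6, |V(-1)| = 11: not tricolorable
why: det 11 = |V(-1)|; not divisible by 3, so not tricolorable


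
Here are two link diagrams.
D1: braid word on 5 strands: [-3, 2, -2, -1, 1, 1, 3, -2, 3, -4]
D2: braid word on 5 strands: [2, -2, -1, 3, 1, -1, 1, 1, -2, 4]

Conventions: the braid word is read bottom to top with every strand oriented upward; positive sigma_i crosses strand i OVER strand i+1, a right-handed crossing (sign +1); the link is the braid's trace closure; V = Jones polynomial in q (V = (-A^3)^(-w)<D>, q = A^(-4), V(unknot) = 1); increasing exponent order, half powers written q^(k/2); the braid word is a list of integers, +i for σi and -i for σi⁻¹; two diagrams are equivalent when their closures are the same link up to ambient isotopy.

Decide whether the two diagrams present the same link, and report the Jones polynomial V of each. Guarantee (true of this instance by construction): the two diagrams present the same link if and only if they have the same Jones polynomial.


equivalent: yes
V(D1) = 1  (w 0, c 10, <D> = 1)
D2 (bracket A^6; 10 crossings at w = +2): V = 1
why: one V(q) for all 2 diagrams — one class (guaranteed)


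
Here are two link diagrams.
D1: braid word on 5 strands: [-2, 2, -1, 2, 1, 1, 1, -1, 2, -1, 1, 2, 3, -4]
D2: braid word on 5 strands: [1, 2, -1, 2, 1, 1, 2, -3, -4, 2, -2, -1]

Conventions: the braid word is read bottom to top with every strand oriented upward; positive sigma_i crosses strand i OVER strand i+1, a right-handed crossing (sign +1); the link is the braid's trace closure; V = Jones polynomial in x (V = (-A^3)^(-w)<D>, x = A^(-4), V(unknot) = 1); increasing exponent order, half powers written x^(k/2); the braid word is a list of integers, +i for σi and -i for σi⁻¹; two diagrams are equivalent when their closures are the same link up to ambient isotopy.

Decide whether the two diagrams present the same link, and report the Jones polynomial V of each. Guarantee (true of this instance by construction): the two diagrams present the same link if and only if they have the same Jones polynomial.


equivalent: yes
D1 (bracket -A^-12 + A^-8 - A^-4 + 2 - A^4 + A^8; 14 crossings at w = +4): V = x - x^2 + 2x^3 - x^4 + x^5 - x^6
V(D2) = x - x^2 + 2x^3 - x^4 + x^5 - x^6  (w +2, c 12, <D> = -A^-18 + A^-14 - A^-10 + 2A^-6 - A^-2 + A^2)
key observation: Markov moves rewrite D1 (14 crossings) into D2 (12)


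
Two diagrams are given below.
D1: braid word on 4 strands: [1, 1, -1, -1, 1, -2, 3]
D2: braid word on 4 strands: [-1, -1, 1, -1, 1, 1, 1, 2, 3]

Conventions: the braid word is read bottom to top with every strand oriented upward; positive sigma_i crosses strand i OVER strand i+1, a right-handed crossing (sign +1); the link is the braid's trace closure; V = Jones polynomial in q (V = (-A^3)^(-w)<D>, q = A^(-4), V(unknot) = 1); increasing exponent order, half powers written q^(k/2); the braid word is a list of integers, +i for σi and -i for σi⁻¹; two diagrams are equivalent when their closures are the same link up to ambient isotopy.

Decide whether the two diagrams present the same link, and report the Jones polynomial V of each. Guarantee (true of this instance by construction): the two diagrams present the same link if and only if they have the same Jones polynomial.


equivalent: yes
V(D1) = 1  (w +1, c 7, <D> = -A^3)
D2 (bracket -A^9; 9 crossings at w = +3): V = 1
why: all 2 diagrams share one V(q), hence one class


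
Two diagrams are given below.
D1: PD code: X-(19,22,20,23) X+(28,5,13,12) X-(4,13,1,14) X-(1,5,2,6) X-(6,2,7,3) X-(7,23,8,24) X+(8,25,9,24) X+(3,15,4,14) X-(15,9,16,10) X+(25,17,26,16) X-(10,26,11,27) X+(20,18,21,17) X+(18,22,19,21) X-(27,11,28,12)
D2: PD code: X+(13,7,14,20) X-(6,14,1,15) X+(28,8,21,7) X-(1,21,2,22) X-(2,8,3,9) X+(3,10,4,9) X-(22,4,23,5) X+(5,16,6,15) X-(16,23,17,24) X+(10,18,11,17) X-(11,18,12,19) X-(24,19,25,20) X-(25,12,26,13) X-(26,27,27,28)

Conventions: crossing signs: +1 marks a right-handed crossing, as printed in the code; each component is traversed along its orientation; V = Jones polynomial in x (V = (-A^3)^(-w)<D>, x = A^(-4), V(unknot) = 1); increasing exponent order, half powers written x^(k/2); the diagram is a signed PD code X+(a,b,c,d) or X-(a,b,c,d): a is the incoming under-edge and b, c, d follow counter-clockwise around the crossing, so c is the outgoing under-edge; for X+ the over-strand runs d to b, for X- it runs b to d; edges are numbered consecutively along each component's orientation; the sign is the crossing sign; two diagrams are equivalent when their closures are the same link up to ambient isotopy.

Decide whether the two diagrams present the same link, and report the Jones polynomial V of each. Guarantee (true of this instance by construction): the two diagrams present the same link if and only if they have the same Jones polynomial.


same link: yes
V(D1) = x^-5 + 2x^-3 + x^-1  [14 crossings, <D> = A^-2 + 2A^6 + A^14, w = -2]
V(D2) = x^-5 + 2x^-3 + x^-1  [14 crossings, <D> = A^-8 + 2 + A^8, w = -4]
insight: one V(x) for all 2 diagrams — one class (guaranteed)


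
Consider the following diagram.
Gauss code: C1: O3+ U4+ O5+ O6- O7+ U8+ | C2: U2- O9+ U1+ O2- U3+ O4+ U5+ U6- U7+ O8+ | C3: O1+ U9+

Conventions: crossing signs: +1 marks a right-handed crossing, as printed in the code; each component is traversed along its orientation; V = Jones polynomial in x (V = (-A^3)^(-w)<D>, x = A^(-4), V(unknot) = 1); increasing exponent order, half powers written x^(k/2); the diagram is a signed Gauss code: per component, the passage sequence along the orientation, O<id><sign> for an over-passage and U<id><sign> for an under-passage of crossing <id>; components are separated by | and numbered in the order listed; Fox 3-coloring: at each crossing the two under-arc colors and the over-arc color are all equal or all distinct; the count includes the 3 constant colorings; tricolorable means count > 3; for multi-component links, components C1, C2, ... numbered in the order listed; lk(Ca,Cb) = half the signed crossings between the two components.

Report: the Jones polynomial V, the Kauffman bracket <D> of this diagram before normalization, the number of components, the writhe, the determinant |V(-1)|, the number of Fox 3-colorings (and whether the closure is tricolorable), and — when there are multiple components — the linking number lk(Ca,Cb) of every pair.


V(x) = x^2 + 2x^4 - x^5 + 2x^6 - x^7 + x^8
bracket: -A^-17 + A^-13 - 2A^-9 + A^-5 - 2A^-1 - A^7, w = +5
3 components, writhe +5, over 9 crossings
lk(C1,C2) = +2
linking number lk(C1,C3) = 0
lk(C2,C3): +1
det 8, colorings 3 of 3^9 — not tricolorable
observation: w = +5 (over 9 crossings) is diagram-only; (-A^3)^(-5) removes it from V


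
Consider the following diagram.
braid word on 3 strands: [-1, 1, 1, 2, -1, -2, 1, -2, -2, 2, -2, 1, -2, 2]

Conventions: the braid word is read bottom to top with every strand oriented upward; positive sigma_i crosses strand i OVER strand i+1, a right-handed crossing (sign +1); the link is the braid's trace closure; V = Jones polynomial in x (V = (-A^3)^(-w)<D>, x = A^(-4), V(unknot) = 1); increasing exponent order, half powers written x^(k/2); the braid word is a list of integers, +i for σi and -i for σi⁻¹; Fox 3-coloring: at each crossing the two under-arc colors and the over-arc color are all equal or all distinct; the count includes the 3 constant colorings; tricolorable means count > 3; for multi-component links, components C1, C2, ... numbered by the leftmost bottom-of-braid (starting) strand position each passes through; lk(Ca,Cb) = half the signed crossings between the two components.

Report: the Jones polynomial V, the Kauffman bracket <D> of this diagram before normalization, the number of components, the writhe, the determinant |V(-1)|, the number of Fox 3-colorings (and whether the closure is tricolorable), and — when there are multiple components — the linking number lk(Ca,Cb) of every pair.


V = -x^-3 + 2x^-2 - 2x^-1 + 3 - 2x + 2x^2 - x^3
<D> = -A^-12 + 2A^-8 - 2A^-4 + 3 - 2A^4 + 2A^8 - A^12 (w = 0)
1 component over 14 crossings, w = 0
3 Fox colorings among 3^14, |V(-1)| = 13: not tricolorable
why: w = 0 (over 14 crossings) is diagram-only; (-A^3)^(0) removes it from V


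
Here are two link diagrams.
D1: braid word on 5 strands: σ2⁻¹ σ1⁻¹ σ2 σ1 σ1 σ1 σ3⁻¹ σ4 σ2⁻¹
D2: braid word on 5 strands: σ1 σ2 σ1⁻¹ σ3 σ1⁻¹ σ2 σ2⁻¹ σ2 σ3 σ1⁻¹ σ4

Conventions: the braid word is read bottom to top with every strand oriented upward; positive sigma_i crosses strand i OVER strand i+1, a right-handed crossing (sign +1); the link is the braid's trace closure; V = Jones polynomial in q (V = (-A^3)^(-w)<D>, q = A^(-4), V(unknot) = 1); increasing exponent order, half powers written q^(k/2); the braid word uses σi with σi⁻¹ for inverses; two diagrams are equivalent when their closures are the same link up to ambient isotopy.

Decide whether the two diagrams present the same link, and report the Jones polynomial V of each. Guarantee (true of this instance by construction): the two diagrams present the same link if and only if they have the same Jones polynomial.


equivalent: no
D1 (bracket -A^-11 + 2A^-7 - A^-3 + 2A - A^5 + A^9; 9 crossings at w = +1): V = -q^(-3/2) + q^(-1/2) - 2q^(1/2) + q^(3/2) - 2q^(5/2) + q^(7/2)
D2 (bracket -A^-5 + A^-1 - A^3 + 2A^7 + A^15; 11 crossings at w = +3): V = -q^(-3/2) - 2q^(1/2) + q^(3/2) - q^(5/2) + q^(7/2)
key observation: 2 values of V(q) split the 2 diagrams


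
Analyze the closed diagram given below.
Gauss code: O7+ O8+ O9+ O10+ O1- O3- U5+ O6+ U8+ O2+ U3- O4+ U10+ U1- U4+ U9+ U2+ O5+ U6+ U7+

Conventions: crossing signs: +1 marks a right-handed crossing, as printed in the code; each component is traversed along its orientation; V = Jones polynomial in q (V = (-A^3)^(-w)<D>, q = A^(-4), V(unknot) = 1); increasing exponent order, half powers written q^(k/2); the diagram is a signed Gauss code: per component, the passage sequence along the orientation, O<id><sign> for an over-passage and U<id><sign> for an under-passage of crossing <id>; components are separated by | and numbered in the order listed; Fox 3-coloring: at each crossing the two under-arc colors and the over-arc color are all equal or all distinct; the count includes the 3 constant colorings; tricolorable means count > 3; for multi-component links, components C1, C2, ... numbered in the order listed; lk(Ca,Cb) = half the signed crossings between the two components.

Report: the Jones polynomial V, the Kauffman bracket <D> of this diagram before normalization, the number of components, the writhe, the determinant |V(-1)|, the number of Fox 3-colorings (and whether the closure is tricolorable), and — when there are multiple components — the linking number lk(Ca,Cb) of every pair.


V(q) = q + q^3 - q^4
bracket: -A^2 + A^6 + A^14, w = +6
1 component, writhe +6, over 10 crossings
det 3, colorings 9 of 3^10 — tricolorable
observation: V spans 3 powers of q: at least 3 crossings in any diagram


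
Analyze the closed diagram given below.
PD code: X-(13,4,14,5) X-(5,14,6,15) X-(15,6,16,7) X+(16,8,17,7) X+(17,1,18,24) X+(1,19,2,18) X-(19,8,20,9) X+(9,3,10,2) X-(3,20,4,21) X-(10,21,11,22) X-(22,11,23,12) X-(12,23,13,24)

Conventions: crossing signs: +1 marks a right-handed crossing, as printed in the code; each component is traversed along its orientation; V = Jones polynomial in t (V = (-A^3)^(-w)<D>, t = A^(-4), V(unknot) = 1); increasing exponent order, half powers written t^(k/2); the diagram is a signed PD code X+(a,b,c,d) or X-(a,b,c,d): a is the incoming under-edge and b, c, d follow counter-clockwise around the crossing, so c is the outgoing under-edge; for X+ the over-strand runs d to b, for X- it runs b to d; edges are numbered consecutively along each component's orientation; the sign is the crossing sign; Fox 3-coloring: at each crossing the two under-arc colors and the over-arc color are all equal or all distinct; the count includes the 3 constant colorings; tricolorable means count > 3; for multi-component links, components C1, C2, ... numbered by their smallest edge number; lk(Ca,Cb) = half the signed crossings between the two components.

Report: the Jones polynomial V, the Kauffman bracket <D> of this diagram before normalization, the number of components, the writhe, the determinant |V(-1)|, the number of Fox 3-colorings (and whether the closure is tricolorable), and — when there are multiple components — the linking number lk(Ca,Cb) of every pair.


V = -t^-8 + 3t^-7 - 5t^-6 + 6t^-5 - 7t^-4 + 7t^-3 - 5t^-2 + 4t^-1 - 1
<D> = -A^-12 + 4A^-8 - 5A^-4 + 7 - 7A^4 + 6A^8 - 5A^12 + 3A^16 - A^20 (w = -4)
1 component over 12 crossings, w = -4
9 Fox colorings among 3^12, |V(-1)| = 39: tricolorable
why: det 39 = |V(-1)|; divisible by 3, so tricolorable


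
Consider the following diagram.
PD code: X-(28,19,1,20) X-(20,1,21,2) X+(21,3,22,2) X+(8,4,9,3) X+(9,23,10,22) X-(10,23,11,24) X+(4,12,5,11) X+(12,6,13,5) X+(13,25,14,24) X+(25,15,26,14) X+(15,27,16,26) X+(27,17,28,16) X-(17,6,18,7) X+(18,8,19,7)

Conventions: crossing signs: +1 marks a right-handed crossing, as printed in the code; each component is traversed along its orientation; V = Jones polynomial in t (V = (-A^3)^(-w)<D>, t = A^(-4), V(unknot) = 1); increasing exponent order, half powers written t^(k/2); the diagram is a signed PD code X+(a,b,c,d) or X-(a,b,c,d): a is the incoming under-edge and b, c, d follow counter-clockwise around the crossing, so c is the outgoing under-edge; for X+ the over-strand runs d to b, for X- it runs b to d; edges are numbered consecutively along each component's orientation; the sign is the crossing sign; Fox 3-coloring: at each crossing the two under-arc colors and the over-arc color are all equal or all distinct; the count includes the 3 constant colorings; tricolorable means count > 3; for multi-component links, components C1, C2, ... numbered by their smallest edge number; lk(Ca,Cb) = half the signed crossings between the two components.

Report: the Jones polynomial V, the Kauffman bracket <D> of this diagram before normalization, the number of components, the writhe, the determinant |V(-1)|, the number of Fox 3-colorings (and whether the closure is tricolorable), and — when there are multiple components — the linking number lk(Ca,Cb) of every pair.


Jones polynomial: V(t) = t^2 + 2t^4 - 2t^5 + t^6 - 2t^7 + t^8
<D> = A^-14 - 2A^-10 + A^-6 - 2A^-2 + 2A^2 + A^10; writhe +6
components 1, writhe +6 (14 crossings)
3-colorings: 27 of 3^14, det 9 — tricolorable
note: |V(-1)| = 9: so tricolorable, since 3 divides 9


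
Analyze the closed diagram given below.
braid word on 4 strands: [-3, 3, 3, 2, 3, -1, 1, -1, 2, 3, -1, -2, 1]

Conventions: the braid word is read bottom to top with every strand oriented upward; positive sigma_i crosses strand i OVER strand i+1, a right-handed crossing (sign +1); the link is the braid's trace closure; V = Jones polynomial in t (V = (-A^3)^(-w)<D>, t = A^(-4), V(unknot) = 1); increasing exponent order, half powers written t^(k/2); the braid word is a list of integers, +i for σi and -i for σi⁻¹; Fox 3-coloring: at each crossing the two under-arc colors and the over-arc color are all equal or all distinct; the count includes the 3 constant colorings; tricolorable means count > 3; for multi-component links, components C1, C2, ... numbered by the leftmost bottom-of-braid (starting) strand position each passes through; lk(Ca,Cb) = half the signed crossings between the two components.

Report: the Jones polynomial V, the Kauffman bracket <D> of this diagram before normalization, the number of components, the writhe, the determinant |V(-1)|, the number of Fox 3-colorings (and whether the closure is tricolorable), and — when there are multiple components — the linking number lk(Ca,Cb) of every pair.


V = t^-1 - 1 + 2t - 2t^2 + 2t^3 - 2t^4 + t^5
<D> = -A^-11 + 2A^-7 - 2A^-3 + 2A - 2A^5 + A^9 - A^13 (w = +3)
1 component over 13 crossings, w = +3
3 Fox colorings among 3^13, |V(-1)| = 11: not tricolorable
why: the span of V is 6, forcing >= 6 crossings in any diagram


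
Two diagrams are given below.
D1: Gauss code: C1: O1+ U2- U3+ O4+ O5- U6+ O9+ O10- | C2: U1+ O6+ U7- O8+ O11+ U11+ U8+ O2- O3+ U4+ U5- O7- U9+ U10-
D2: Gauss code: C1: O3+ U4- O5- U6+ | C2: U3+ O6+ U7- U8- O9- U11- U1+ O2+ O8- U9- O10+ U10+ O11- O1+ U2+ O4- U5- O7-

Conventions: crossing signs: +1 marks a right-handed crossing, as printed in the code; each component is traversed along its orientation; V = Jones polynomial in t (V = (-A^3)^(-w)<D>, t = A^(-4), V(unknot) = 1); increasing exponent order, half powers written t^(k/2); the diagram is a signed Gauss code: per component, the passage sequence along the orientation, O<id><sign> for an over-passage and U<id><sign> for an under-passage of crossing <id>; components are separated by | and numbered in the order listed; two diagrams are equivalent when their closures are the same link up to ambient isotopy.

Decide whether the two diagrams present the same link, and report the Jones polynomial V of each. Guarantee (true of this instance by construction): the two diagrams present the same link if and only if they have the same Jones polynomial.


equivalent: no
D1 (bracket A^-1 + A^7; 11 crossings at w = +3): V = -t^(1/2) - t^(5/2)
V(D2) = t^(-7/2) - 2t^(-5/2) + t^(-3/2) - 2t^(-1/2) + t^(1/2) - t^(3/2)  (w -1, c 11, <D> = A^-9 - A^-5 + 2A^-1 - A^3 + 2A^7 - A^11)
key observation: V(t) takes 2 values over 2 diagrams, fixing the grouping


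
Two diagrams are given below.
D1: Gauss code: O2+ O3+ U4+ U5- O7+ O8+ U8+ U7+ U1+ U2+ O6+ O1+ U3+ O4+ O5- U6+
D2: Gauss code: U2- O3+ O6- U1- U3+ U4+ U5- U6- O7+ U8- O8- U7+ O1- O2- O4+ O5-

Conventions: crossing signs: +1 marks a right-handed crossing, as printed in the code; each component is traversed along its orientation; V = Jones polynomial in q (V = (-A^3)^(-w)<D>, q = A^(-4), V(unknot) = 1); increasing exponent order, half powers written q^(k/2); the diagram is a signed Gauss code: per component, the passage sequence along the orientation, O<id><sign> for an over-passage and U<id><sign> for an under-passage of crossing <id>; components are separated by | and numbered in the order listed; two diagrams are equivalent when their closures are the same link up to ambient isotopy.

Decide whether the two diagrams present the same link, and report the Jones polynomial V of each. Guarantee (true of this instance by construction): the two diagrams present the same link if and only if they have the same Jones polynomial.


same link: no
V(D1) = q + q^3 - q^4  [8 crossings, <D> = -A^2 + A^6 + A^14, w = +6]
V(D2) = 1  (w -2, c 8, <D> = A^-6)
note: comparing 2 Jones polynomials yields 2 groups


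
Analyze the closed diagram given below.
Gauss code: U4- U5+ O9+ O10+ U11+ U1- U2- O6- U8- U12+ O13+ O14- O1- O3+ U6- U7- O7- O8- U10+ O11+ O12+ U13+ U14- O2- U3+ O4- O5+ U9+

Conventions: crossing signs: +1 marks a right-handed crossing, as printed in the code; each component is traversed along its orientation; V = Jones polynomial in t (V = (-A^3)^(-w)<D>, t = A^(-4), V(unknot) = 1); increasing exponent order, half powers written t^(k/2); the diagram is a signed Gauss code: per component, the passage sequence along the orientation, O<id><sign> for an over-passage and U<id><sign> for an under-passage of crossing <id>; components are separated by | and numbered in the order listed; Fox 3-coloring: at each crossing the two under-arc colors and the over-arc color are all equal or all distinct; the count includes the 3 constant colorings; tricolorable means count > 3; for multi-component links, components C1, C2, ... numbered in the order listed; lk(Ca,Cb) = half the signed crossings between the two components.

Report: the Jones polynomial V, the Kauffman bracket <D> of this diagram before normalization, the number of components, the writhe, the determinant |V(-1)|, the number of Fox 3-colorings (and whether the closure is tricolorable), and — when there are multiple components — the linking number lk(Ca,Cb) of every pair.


Jones polynomial: V(t) = -t^-3 + 2t^-2 - 2t^-1 + 3 - 2t + 2t^2 - t^3
<D> = -A^-12 + 2A^-8 - 2A^-4 + 3 - 2A^4 + 2A^8 - A^12; writhe 0
components 1, writhe 0 (14 crossings)
3-colorings: 3 of 3^14, det 13 — not tricolorable
note: V spans 6 powers of t: at least 6 crossings in any diagram


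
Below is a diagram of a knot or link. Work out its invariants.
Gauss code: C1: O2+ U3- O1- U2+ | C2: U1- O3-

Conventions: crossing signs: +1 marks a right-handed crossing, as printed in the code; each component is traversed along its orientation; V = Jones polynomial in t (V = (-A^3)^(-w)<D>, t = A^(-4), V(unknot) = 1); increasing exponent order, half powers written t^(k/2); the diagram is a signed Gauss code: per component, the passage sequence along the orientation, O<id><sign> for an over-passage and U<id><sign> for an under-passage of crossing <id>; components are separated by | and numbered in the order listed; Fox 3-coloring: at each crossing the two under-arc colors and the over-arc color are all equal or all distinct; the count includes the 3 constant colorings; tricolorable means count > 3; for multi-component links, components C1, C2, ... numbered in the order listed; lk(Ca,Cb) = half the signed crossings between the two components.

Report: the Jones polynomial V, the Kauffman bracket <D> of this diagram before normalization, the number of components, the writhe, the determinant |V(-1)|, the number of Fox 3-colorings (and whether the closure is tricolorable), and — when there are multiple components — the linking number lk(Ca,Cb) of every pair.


Jones polynomial: V(t) = -t^(-5/2) - t^(-1/2)
<D> = A^-1 + A^7; writhe -1
components 2, writhe -1 (3 crossings)
linking number lk(C1,C2) = -1
3-colorings: 3 of 3^3, det 2 — not tricolorable
note: w = -1 shifts under R1 moves; the (-A^3)^(1) factor cancels that in V
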